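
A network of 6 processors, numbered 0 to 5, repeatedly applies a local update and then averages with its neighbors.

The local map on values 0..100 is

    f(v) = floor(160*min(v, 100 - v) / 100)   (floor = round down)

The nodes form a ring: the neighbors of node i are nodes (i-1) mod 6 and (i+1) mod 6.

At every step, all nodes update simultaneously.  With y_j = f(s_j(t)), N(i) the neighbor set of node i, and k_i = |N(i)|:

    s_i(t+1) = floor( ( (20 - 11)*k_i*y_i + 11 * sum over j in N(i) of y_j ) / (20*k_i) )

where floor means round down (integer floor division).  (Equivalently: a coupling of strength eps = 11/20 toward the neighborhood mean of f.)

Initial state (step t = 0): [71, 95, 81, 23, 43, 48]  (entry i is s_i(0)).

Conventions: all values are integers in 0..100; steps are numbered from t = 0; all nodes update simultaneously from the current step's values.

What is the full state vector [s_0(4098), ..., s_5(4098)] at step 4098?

Simulating step by step:
t=0: [71, 95, 81, 23, 43, 48]
t=1: [43, 24, 25, 43, 61, 65]
t=2: [56, 46, 47, 58, 62, 60]
t=3: [69, 72, 72, 67, 63, 64]
t=4: [49, 45, 46, 51, 56, 55]
t=5: [74, 73, 74, 74, 72, 73]
t=6: [42, 41, 41, 41, 42, 42]
t=7: [66, 65, 65, 65, 66, 67]
t=8: [54, 55, 56, 55, 54, 53]
t=9: [73, 71, 71, 71, 73, 73]
t=10: [43, 45, 46, 45, 43, 43]
t=11: [69, 71, 72, 71, 69, 68]
t=12: [48, 46, 45, 46, 48, 49]
t=13: [75, 73, 72, 73, 75, 76]
t=14: [40, 42, 43, 42, 40, 39]
t=15: [64, 66, 67, 66, 64, 63]
t=16: [56, 54, 53, 54, 56, 57]
t=17: [70, 72, 73, 72, 70, 69]
t=18: [47, 44, 43, 44, 47, 48]
t=19: [73, 70, 69, 70, 73, 75]
t=20: [43, 46, 48, 46, 43, 41]
t=21: [68, 72, 74, 72, 68, 66]
t=22: [49, 45, 42, 45, 49, 52]
t=23: [75, 72, 69, 72, 75, 77]
t=24: [40, 44, 46, 44, 40, 38]
t=25: [64, 69, 71, 69, 64, 62]
t=26: [55, 50, 47, 50, 55, 58]
t=27: [72, 76, 77, 76, 72, 69]
t=28: [43, 39, 37, 39, 43, 46]
t=29: [67, 62, 60, 62, 67, 70]
t=30: [53, 58, 61, 58, 53, 50]
t=31: [74, 67, 64, 67, 74, 77]
t=32: [42, 50, 54, 50, 42, 38]
t=33: [68, 74, 76, 74, 68, 63]
t=34: [50, 42, 39, 42, 50, 54]
t=35: [74, 69, 64, 69, 74, 76]
t=36: [42, 49, 52, 49, 42, 39]
t=37: [68, 74, 77, 74, 68, 64]
t=38: [49, 42, 38, 42, 49, 53]
t=39: [74, 68, 63, 68, 74, 76]
t=40: [42, 50, 54, 50, 42, 39]
t=41: [69, 74, 76, 74, 69, 64]
t=42: [49, 42, 39, 42, 49, 52]
t=43: [74, 68, 64, 68, 74, 77]
t=44: [42, 49, 53, 49, 42, 38]
t=45: [68, 74, 76, 74, 68, 63]

Answer: [49, 42, 39, 42, 49, 52]
Key observation: The state at step 33, [68, 74, 76, 74, 68, 63], reappears at step 45: the system is in a cycle of period 12 from step 33 on.  Therefore the state at step 4098 equals the state at step 33 + ((4098 - 33) mod 12) = 42, which is [49, 42, 39, 42, 49, 52].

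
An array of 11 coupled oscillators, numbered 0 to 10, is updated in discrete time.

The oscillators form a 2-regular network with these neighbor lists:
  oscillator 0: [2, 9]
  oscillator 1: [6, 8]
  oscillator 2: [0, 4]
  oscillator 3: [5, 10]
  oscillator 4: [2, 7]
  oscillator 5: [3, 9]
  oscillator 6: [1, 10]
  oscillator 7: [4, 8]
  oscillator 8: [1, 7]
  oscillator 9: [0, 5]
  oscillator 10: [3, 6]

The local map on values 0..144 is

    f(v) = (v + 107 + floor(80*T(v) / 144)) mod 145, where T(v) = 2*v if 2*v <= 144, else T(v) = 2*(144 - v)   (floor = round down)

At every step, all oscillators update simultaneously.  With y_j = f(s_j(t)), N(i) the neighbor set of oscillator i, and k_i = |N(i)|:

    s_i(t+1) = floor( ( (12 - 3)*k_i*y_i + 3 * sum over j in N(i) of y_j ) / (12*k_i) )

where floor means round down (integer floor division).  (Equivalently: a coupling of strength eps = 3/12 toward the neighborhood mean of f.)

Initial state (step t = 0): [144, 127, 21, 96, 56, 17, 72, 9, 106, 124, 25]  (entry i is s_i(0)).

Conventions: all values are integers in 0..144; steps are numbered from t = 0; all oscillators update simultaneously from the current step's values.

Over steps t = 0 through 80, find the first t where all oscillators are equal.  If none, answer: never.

Simulating step by step:
t=0: [144, 127, 21, 96, 56, 17, 72, 9, 106, 124, 25]  (not all equal)
t=1: [93, 108, 27, 102, 76, 133, 100, 118, 111, 112, 38]  (not all equal)
t=2: [99, 109, 42, 101, 100, 107, 101, 108, 109, 109, 59]  (not all equal)
t=3: [103, 109, 65, 107, 102, 109, 106, 109, 109, 109, 92]  (not all equal)
t=4: [108, 109, 101, 110, 108, 109, 110, 109, 109, 109, 110]  (not all equal)
t=5: [109, 109, 110, 109, 109, 109, 109, 109, 109, 109, 109]  (not all equal)
t=6: [109, 109, 109, 109, 109, 109, 109, 109, 109, 109, 109]  (all equal)

Answer: 6
Key observation: Synchronization is absorbing here: once all oscillators are equal they stay equal, and step 6 is the first all-equal step.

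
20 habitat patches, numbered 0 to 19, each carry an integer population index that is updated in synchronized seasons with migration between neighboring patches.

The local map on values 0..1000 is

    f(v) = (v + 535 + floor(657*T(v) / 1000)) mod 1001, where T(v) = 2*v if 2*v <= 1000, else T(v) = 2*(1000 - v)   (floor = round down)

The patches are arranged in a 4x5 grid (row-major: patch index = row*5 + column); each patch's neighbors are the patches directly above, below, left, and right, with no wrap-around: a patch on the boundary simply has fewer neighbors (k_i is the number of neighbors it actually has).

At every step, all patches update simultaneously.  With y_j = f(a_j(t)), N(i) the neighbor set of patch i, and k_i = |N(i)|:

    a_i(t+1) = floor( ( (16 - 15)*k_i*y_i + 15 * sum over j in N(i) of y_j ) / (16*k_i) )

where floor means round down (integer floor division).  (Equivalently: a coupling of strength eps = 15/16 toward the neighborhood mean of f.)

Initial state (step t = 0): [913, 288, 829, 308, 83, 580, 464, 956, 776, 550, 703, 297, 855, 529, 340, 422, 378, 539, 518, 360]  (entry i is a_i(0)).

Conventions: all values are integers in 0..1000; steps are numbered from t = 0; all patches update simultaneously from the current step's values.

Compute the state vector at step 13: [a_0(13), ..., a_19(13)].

Simulating step by step:
t=0: [913, 288, 829, 308, 83, 580, 464, 956, 776, 550, 703, 297, 855, 529, 340, 422, 378, 539, 518, 360]
t=1: [440, 560, 347, 614, 477, 602, 420, 591, 541, 558, 475, 534, 534, 555, 558, 517, 465, 564, 582, 494]
t=2: [657, 477, 642, 556, 661, 569, 657, 556, 666, 662, 671, 611, 671, 673, 673, 625, 674, 652, 672, 669]
t=3: [652, 642, 660, 643, 655, 641, 657, 642, 654, 638, 657, 638, 651, 636, 637, 637, 649, 636, 638, 636]
t=4: [645, 641, 645, 641, 646, 641, 645, 641, 646, 643, 646, 642, 646, 644, 647, 642, 647, 644, 647, 647]
t=5: [645, 645, 645, 645, 645, 645, 645, 645, 645, 644, 645, 644, 645, 644, 644, 644, 645, 644, 644, 644]
t=6: [645, 645, 645, 645, 645, 645, 645, 645, 645, 645, 645, 645, 645, 645, 645, 645, 645, 645, 645, 645]
t=7: [645, 645, 645, 645, 645, 645, 645, 645, 645, 645, 645, 645, 645, 645, 645, 645, 645, 645, 645, 645]
t=8: [645, 645, 645, 645, 645, 645, 645, 645, 645, 645, 645, 645, 645, 645, 645, 645, 645, 645, 645, 645]
t=9: [645, 645, 645, 645, 645, 645, 645, 645, 645, 645, 645, 645, 645, 645, 645, 645, 645, 645, 645, 645]
t=10: [645, 645, 645, 645, 645, 645, 645, 645, 645, 645, 645, 645, 645, 645, 645, 645, 645, 645, 645, 645]
t=11: [645, 645, 645, 645, 645, 645, 645, 645, 645, 645, 645, 645, 645, 645, 645, 645, 645, 645, 645, 645]
t=12: [645, 645, 645, 645, 645, 645, 645, 645, 645, 645, 645, 645, 645, 645, 645, 645, 645, 645, 645, 645]
t=13: [645, 645, 645, 645, 645, 645, 645, 645, 645, 645, 645, 645, 645, 645, 645, 645, 645, 645, 645, 645]

Answer: [645, 645, 645, 645, 645, 645, 645, 645, 645, 645, 645, 645, 645, 645, 645, 645, 645, 645, 645, 645]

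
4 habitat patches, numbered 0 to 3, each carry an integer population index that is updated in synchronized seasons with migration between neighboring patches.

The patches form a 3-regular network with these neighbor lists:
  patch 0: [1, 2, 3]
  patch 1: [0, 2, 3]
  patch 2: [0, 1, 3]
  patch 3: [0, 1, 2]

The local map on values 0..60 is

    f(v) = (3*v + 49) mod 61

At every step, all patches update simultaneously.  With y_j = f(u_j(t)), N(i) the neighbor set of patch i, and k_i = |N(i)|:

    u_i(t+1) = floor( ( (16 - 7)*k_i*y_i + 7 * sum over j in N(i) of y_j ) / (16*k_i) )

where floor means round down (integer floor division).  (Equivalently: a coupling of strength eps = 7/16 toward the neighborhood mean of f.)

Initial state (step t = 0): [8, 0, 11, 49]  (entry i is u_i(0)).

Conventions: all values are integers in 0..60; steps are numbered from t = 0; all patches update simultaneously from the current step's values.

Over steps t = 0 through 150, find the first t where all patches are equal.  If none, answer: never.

Simulating step by step:
t=0: [8, 0, 11, 49]  (not all equal)
t=1: [18, 34, 22, 19]  (not all equal)
t=2: [42, 36, 47, 43]  (not all equal)
t=3: [44, 36, 24, 45]  (not all equal)
t=4: [47, 37, 47, 23]  (not all equal)
t=5: [18, 31, 18, 39]  (not all equal)
t=6: [39, 29, 39, 39]  (not all equal)
t=7: [39, 27, 39, 39]  (not all equal)
t=8: [38, 23, 38, 38]  (not all equal)
t=9: [43, 50, 43, 43]  (not all equal)
t=10: [50, 33, 50, 50]  (not all equal)
t=11: [17, 21, 17, 17]  (not all equal)
t=12: [40, 45, 40, 40]  (not all equal)
t=13: [40, 21, 40, 40]  (not all equal)
t=14: [47, 49, 47, 47]  (not all equal)
t=15: [7, 10, 7, 7]  (not all equal)
t=16: [10, 14, 10, 10]  (not all equal)
t=17: [19, 24, 19, 19]  (not all equal)
t=18: [47, 53, 47, 47]  (not all equal)
t=19: [9, 17, 9, 9]  (not all equal)
t=20: [18, 28, 18, 18]  (not all equal)
t=21: [37, 24, 37, 37]  (not all equal)
t=22: [41, 50, 41, 41]  (not all equal)
t=23: [45, 30, 45, 45]  (not all equal)
t=24: [3, 10, 3, 3]  (not all equal)
t=25: [52, 35, 52, 52]  (not all equal)
t=26: [23, 27, 23, 23]  (not all equal)
t=27: [49, 29, 49, 49]  (not all equal)
t=28: [13, 13, 13, 13]  (all equal)

Answer: 28
Key observation: Synchronization is absorbing here: once all patches are equal they stay equal, and step 28 is the first all-equal step.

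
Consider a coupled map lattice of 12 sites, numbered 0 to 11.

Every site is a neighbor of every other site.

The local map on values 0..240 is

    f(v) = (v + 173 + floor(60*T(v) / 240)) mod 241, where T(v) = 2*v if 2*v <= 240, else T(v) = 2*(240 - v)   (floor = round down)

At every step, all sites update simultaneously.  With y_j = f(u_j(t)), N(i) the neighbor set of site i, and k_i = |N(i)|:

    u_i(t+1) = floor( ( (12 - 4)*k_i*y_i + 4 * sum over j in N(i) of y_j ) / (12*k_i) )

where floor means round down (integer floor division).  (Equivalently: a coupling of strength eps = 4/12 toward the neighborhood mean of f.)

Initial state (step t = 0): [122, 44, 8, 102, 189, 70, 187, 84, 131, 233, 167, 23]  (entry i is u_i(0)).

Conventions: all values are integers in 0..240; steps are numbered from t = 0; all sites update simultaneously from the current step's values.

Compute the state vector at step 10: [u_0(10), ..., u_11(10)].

Simulating step by step:
t=0: [122, 44, 8, 102, 189, 70, 187, 84, 131, 233, 167, 23]
t=1: [121, 201, 167, 103, 142, 73, 141, 86, 124, 156, 135, 181]
t=2: [111, 137, 126, 95, 118, 66, 118, 79, 113, 123, 116, 130]
t=3: [97, 111, 107, 81, 104, 54, 104, 66, 98, 106, 102, 109]
t=4: [75, 89, 85, 60, 82, 35, 82, 46, 77, 84, 81, 87]
t=5: [50, 63, 60, 36, 57, 165, 57, 23, 52, 59, 56, 62]
t=6: [26, 38, 36, 166, 32, 107, 32, 153, 28, 34, 32, 37]
t=7: [206, 217, 215, 157, 211, 129, 211, 152, 208, 213, 211, 216]
t=8: [152, 156, 155, 137, 154, 128, 154, 135, 153, 154, 154, 156]
t=9: [127, 128, 128, 122, 128, 119, 128, 121, 127, 128, 128, 128]
t=10: [114, 115, 115, 113, 115, 111, 115, 113, 114, 115, 115, 115]

Answer: [114, 115, 115, 113, 115, 111, 115, 113, 114, 115, 115, 115]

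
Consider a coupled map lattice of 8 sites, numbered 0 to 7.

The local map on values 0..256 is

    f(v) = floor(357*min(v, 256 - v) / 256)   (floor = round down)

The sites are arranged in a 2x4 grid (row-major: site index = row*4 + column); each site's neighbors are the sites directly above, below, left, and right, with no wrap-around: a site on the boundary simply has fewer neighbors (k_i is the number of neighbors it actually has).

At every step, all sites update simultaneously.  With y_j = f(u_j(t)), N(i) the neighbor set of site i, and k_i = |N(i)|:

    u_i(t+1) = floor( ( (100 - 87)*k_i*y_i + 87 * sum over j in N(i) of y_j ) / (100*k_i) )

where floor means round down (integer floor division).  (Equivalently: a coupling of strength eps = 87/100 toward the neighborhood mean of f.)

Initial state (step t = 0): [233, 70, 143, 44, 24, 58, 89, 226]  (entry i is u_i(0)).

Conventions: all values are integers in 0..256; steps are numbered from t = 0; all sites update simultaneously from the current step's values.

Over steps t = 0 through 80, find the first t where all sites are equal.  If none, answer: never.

Simulating step by step:
t=0: [233, 70, 143, 44, 24, 58, 89, 226]  (not all equal)
t=1: [60, 90, 102, 94, 53, 84, 96, 85]  (not all equal)
t=2: [96, 115, 131, 130, 96, 111, 126, 130]  (not all equal)
t=3: [144, 154, 170, 174, 142, 155, 168, 175]  (not all equal)
t=4: [150, 138, 125, 115, 149, 140, 123, 117]  (not all equal)
t=5: [155, 161, 166, 167, 153, 161, 166, 165]  (not all equal)
t=6: [137, 132, 126, 125, 136, 133, 127, 124]  (not all equal)
t=7: [168, 170, 174, 173, 167, 171, 173, 175]  (not all equal)
t=8: [121, 118, 116, 113, 120, 119, 114, 114]  (not all equal)
t=9: [165, 164, 159, 159, 166, 163, 160, 157]  (not all equal)
t=10: [126, 129, 132, 136, 127, 128, 133, 134]  (not all equal)
t=11: [176, 175, 171, 170, 176, 175, 173, 169]  (not all equal)
t=12: [111, 113, 115, 119, 111, 112, 116, 117]  (not all equal)
t=13: [155, 156, 160, 161, 154, 157, 159, 163]  (not all equal)
t=14: [140, 137, 135, 131, 139, 138, 133, 132]  (not all equal)
t=15: [163, 164, 169, 170, 162, 166, 168, 172]  (not all equal)
t=16: [129, 125, 122, 119, 127, 126, 121, 120]  (not all equal)
t=17: [175, 174, 169, 168, 176, 173, 170, 166]  (not all equal)
t=18: [112, 115, 118, 122, 113, 114, 120, 121]  (not all equal)
t=19: [158, 159, 165, 166, 157, 160, 163, 168]  (not all equal)
t=20: [136, 132, 129, 124, 134, 133, 127, 126]  (not all equal)
t=21: [170, 171, 174, 175, 169, 172, 174, 174]  (not all equal)
t=22: [119, 116, 114, 113, 118, 117, 114, 113]  (not all equal)
t=23: [162, 161, 158, 157, 164, 161, 159, 157]  (not all equal)
t=24: [130, 132, 135, 137, 131, 131, 135, 136]  (not all equal)
t=25: [173, 172, 168, 167, 174, 171, 169, 166]  (not all equal)
t=26: [115, 118, 120, 123, 116, 117, 121, 122]  (not all equal)
t=27: [162, 163, 167, 168, 161, 164, 166, 169]  (not all equal)
t=28: [130, 127, 125, 122, 129, 128, 124, 123]  (not all equal)
t=29: [176, 175, 173, 172, 176, 175, 174, 171]  (not all equal)
t=30: [111, 112, 114, 116, 111, 112, 114, 115]  (not all equal)
t=31: [154, 156, 158, 159, 154, 156, 158, 159]  (not all equal)
t=32: [140, 139, 136, 135, 140, 139, 136, 135]  (not all equal)
t=33: [161, 163, 166, 167, 161, 163, 166, 167]  (not all equal)
t=34: [130, 128, 125, 124, 130, 128, 125, 124]  (not all equal)
t=35: [176, 175, 174, 172, 176, 175, 174, 172]  (not all equal)
t=36: [111, 112, 114, 115, 111, 112, 114, 115]  (not all equal)
t=37: [154, 156, 158, 159, 154, 156, 158, 159]  (not all equal)

Answer: never
Key observation: The state at step 31 reappears at step 37 — the system is in a cycle of period 6 from step 31 on.  No step 0..37 is synchronized, and the cycle repeats forever, so no step up to 80 (or ever) has all sites equal.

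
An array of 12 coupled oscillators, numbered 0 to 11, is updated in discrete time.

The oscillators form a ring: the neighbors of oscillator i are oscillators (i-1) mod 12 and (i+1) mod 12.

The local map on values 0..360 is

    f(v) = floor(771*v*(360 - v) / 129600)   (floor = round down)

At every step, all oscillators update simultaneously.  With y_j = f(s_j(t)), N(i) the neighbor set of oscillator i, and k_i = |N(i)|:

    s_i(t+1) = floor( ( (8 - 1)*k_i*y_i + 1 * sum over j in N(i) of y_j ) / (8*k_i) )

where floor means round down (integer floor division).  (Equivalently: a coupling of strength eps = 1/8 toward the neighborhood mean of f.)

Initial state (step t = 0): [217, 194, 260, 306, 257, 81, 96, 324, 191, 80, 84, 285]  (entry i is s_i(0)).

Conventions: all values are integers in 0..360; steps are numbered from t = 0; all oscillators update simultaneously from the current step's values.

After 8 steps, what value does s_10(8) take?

Simulating step by step:
t=0: [217, 194, 260, 306, 257, 81, 96, 324, 191, 80, 84, 285]
t=1: [180, 188, 152, 105, 151, 136, 143, 81, 180, 136, 136, 131]
t=2: [191, 191, 186, 162, 184, 181, 180, 140, 187, 181, 180, 179]
t=3: [192, 192, 191, 190, 191, 192, 191, 184, 191, 192, 192, 192]
t=4: [191, 191, 191, 192, 191, 191, 191, 192, 191, 191, 191, 191]
t=5: [192, 192, 191, 191, 191, 192, 191, 191, 191, 192, 192, 192]
t=6: [191, 191, 191, 192, 191, 191, 191, 192, 191, 191, 191, 191]
t=7: [192, 192, 191, 191, 191, 192, 191, 191, 191, 192, 192, 192]
t=8: [191, 191, 191, 192, 191, 191, 191, 192, 191, 191, 191, 191]

Answer: s_10(8) = 191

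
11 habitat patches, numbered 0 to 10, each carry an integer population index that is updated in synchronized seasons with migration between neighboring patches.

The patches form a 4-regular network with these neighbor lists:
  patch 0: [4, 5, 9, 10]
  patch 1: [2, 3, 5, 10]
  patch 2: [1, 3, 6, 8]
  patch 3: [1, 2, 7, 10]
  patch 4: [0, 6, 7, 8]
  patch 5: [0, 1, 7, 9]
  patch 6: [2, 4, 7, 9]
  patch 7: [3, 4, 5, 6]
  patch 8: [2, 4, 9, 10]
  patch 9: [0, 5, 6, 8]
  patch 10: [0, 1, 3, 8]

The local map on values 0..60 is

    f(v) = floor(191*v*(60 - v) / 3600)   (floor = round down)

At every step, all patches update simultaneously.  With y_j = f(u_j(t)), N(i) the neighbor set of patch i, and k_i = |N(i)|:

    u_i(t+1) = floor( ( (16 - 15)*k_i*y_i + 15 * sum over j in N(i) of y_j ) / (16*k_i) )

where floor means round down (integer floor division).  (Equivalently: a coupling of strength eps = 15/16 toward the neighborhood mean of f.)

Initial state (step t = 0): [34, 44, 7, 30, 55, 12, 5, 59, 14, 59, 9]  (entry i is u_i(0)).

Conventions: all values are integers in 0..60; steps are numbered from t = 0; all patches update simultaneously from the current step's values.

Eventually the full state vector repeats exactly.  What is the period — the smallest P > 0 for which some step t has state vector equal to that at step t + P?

Simulating step by step:
t=0: [34, 44, 7, 30, 55, 12, 5, 59, 14, 59, 9]
t=1: [19, 30, 32, 22, 23, 22, 10, 24, 16, 29, 39]
t=2: [44, 44, 39, 45, 37, 44, 44, 40, 44, 37, 42]
t=3: [41, 38, 36, 40, 38, 40, 43, 38, 42, 37, 36]
t=4: [43, 43, 41, 44, 40, 43, 44, 41, 44, 40, 41]
t=5: [40, 39, 37, 40, 38, 39, 41, 38, 41, 37, 37]
t=6: [44, 43, 41, 44, 42, 43, 44, 42, 44, 41, 42]
t=7: [39, 38, 37, 39, 37, 38, 40, 38, 40, 37, 37]
t=8: [44, 44, 42, 44, 42, 44, 44, 43, 44, 42, 43]
t=9: [38, 37, 37, 38, 37, 37, 39, 37, 39, 37, 37]
t=10: [44, 44, 43, 44, 43, 44, 44, 44, 44, 43, 44]
t=11: [37, 37, 37, 37, 37, 37, 37, 37, 37, 37, 37]
t=12: [45, 45, 45, 45, 45, 45, 45, 45, 45, 45, 45]
t=13: [35, 35, 35, 35, 35, 35, 35, 35, 35, 35, 35]
t=14: [46, 46, 46, 46, 46, 46, 46, 46, 46, 46, 46]
t=15: [34, 34, 34, 34, 34, 34, 34, 34, 34, 34, 34]
t=16: [46, 46, 46, 46, 46, 46, 46, 46, 46, 46, 46]

Answer: 2
Key observation: The state at step 14, [46, 46, 46, 46, 46, 46, 46, 46, 46, 46, 46], reappears at step 16 — and no state repeats earlier — so the cycle the system enters has period 2.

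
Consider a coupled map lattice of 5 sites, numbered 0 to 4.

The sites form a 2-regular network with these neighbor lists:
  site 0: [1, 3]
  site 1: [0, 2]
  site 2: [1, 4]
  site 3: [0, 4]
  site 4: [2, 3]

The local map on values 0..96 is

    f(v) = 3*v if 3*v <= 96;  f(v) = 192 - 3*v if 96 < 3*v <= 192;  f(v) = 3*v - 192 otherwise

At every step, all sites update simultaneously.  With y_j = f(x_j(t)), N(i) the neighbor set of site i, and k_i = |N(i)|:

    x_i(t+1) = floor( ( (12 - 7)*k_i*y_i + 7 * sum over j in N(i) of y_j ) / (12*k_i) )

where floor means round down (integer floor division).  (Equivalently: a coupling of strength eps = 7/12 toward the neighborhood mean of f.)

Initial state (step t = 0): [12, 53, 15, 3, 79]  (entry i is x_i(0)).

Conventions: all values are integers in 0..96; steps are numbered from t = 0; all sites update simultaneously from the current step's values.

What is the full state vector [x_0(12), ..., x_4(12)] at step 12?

Simulating step by step:
t=0: [12, 53, 15, 3, 79]
t=1: [27, 37, 41, 27, 34]
t=2: [81, 77, 78, 83, 81]
t=3: [49, 43, 43, 53, 50]
t=4: [46, 57, 56, 39, 45]
t=5: [50, 31, 32, 63, 52]
t=6: [45, 79, 77, 24, 43]
t=7: [57, 46, 47, 65, 58]
t=8: [25, 43, 42, 12, 23]
t=9: [60, 67, 66, 57, 58]
t=10: [13, 9, 10, 17, 15]
t=11: [39, 31, 33, 45, 42]
t=12: [75, 87, 85, 64, 71]

Answer: [75, 87, 85, 64, 71]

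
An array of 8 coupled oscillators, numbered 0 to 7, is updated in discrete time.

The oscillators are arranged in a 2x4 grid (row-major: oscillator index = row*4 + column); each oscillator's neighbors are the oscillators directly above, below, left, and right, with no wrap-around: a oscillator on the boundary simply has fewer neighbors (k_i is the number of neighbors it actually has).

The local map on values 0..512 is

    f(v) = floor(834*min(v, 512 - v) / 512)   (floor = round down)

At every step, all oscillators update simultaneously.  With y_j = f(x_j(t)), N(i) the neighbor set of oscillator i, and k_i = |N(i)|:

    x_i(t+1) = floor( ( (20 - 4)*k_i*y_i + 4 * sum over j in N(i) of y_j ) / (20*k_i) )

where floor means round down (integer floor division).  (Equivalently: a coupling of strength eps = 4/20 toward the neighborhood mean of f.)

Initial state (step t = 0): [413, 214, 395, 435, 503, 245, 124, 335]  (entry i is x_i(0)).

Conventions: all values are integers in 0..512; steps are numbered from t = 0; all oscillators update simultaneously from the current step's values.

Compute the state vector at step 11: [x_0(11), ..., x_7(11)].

Simulating step by step:
t=0: [413, 214, 395, 435, 503, 245, 124, 335]
t=1: [165, 328, 196, 147, 67, 356, 219, 263]
t=2: [255, 295, 314, 263, 139, 254, 350, 383]
t=3: [389, 359, 325, 377, 263, 386, 273, 234]
t=4: [225, 246, 300, 243, 364, 233, 370, 365]
t=5: [356, 392, 344, 374, 267, 361, 249, 253]
t=6: [262, 207, 273, 247, 369, 262, 386, 392]
t=7: [382, 349, 374, 380, 267, 377, 230, 216]
t=8: [235, 255, 236, 229, 362, 244, 352, 339]
t=9: [371, 409, 377, 364, 273, 378, 278, 288]
t=10: [238, 178, 227, 251, 355, 236, 358, 353]
t=11: [364, 307, 358, 389, 281, 360, 267, 272]

Answer: [364, 307, 358, 389, 281, 360, 267, 272]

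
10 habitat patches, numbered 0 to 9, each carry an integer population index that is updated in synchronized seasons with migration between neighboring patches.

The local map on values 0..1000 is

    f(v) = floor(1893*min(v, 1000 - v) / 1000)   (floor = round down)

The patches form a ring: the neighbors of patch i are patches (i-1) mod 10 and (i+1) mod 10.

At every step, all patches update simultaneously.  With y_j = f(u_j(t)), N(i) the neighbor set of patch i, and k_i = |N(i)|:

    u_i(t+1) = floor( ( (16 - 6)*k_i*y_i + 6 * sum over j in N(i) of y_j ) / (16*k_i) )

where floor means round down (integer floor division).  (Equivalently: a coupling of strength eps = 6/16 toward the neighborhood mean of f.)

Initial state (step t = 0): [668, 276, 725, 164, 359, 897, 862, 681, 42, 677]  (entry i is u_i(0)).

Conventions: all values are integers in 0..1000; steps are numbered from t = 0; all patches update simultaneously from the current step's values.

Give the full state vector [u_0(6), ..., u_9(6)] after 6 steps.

Simulating step by step:
t=0: [668, 276, 725, 164, 359, 897, 862, 681, 42, 677]
t=1: [604, 541, 481, 418, 518, 297, 312, 440, 277, 514]
t=2: [803, 853, 879, 836, 823, 632, 630, 728, 655, 813]
t=3: [350, 286, 253, 299, 398, 629, 664, 574, 570, 412]
t=4: [661, 551, 506, 584, 708, 699, 680, 775, 805, 763]
t=5: [643, 826, 891, 770, 599, 572, 564, 448, 394, 469]
t=6: [649, 370, 272, 452, 707, 803, 826, 824, 790, 820]

Answer: [649, 370, 272, 452, 707, 803, 826, 824, 790, 820]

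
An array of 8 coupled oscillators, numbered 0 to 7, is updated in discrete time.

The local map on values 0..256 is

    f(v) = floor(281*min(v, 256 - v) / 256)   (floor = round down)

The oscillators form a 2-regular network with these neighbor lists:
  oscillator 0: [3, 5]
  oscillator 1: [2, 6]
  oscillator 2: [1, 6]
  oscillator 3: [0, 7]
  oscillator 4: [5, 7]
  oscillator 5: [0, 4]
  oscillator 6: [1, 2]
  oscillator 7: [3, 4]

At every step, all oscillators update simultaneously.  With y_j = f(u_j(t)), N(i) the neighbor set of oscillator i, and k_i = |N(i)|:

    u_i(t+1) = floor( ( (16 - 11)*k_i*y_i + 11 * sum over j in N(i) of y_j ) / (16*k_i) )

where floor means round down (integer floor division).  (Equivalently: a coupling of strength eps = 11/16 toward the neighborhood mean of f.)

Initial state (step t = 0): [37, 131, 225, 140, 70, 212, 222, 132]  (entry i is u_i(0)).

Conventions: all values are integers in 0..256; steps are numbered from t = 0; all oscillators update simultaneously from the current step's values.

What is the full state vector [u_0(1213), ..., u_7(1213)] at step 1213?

Simulating step by step:
t=0: [37, 131, 225, 140, 70, 212, 222, 132]
t=1: [72, 67, 70, 100, 87, 54, 70, 112]
t=2: [82, 75, 74, 103, 91, 78, 74, 108]
t=3: [96, 81, 81, 106, 100, 91, 81, 109]
t=4: [106, 88, 88, 113, 109, 104, 88, 114]
t=5: [118, 96, 96, 121, 119, 116, 96, 122]
t=6: [129, 105, 105, 131, 130, 128, 105, 131]
t=7: [138, 115, 115, 137, 138, 138, 115, 137]
t=8: [129, 126, 126, 129, 129, 129, 126, 129]
t=9: [139, 138, 138, 139, 139, 139, 138, 139]
t=10: [128, 129, 129, 128, 128, 128, 129, 128]
t=11: [140, 139, 139, 140, 140, 140, 139, 140]
t=12: [127, 128, 128, 127, 127, 127, 128, 127]
t=13: [139, 140, 140, 139, 139, 139, 140, 139]
t=14: [128, 127, 127, 128, 128, 128, 127, 128]
t=15: [140, 139, 139, 140, 140, 140, 139, 140]

Answer: [139, 140, 140, 139, 139, 139, 140, 139]
Key observation: The state at step 11, [140, 139, 139, 140, 140, 140, 139, 140], reappears at step 15: the system is in a cycle of period 4 from step 11 on.  Therefore the state at step 1213 equals the state at step 11 + ((1213 - 11) mod 4) = 13, which is [139, 140, 140, 139, 139, 139, 140, 139].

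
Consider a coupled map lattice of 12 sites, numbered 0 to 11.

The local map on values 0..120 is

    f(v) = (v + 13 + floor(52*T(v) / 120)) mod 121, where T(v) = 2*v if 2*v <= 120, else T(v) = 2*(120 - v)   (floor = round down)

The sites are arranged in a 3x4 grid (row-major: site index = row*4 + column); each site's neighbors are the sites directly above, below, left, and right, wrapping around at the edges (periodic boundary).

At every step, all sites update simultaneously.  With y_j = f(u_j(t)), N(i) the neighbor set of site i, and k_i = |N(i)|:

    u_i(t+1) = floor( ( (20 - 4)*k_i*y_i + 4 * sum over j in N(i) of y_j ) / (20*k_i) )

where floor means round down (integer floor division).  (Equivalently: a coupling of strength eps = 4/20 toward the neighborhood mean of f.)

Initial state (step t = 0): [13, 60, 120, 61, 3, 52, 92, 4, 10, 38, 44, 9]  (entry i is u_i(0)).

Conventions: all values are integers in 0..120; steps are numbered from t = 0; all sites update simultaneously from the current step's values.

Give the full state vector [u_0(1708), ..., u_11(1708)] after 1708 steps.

Simulating step by step:
t=0: [13, 60, 120, 61, 3, 52, 92, 4, 10, 38, 44, 9]
t=1: [32, 15, 15, 8, 24, 93, 18, 18, 33, 78, 82, 30]
t=2: [67, 39, 38, 33, 55, 13, 41, 46, 69, 11, 12, 62]
t=3: [17, 75, 80, 68, 99, 45, 83, 92, 11, 34, 38, 13]
t=4: [37, 15, 9, 8, 16, 82, 15, 9, 34, 71, 72, 36]
t=5: [74, 38, 28, 32, 43, 11, 36, 32, 71, 10, 11, 70]
t=6: [16, 73, 65, 64, 80, 40, 74, 70, 10, 32, 35, 13]
t=7: [35, 14, 7, 7, 13, 74, 12, 6, 32, 67, 68, 35]
t=8: [71, 36, 26, 31, 38, 9, 31, 28, 67, 9, 11, 68]
t=9: [15, 70, 61, 62, 71, 36, 65, 63, 9, 30, 34, 12]
t=10: [34, 13, 7, 7, 11, 68, 11, 5, 30, 64, 66, 33]
t=11: [69, 35, 25, 30, 35, 9, 29, 25, 64, 8, 10, 65]
t=12: [15, 68, 59, 61, 67, 35, 62, 58, 8, 28, 32, 11]
t=13: [34, 13, 5, 7, 10, 66, 10, 2, 28, 61, 62, 31]
t=14: [68, 34, 22, 30, 32, 8, 27, 20, 61, 8, 9, 61]
t=15: [15, 66, 55, 60, 61, 33, 58, 50, 8, 28, 30, 10]
t=16: [34, 17, 95, 17, 15, 62, 18, 86, 28, 60, 65, 35]
t=17: [70, 39, 13, 43, 40, 9, 37, 16, 61, 9, 10, 68]
t=18: [17, 73, 44, 78, 73, 37, 72, 46, 9, 30, 32, 12]
t=19: [37, 18, 80, 18, 16, 69, 21, 80, 30, 64, 67, 38]
t=20: [75, 41, 12, 45, 41, 11, 42, 15, 65, 9, 10, 72]
t=21: [18, 76, 43, 81, 75, 41, 79, 46, 9, 31, 32, 12]
t=22: [39, 19, 78, 18, 17, 75, 22, 81, 31, 65, 67, 38]
t=23: [78, 43, 12, 45, 43, 12, 44, 16, 66, 9, 10, 72]
t=24: [19, 79, 43, 82, 78, 43, 83, 48, 9, 31, 33, 12]
t=25: [40, 20, 79, 18, 18, 78, 23, 84, 31, 66, 69, 38]
t=26: [80, 45, 12, 45, 45, 12, 45, 17, 67, 9, 11, 72]
t=27: [19, 82, 44, 82, 82, 44, 84, 50, 10, 31, 34, 12]
t=28: [40, 20, 80, 19, 18, 80, 24, 87, 32, 66, 71, 38]
t=29: [80, 45, 12, 47, 45, 12, 46, 17, 68, 9, 11, 73]
t=30: [19, 82, 44, 84, 82, 44, 85, 50, 10, 31, 34, 13]
t=31: [40, 20, 80, 19, 18, 80, 24, 87, 32, 66, 71, 40]
t=32: [80, 45, 12, 47, 45, 12, 46, 17, 68, 9, 11, 76]
t=33: [19, 82, 44, 84, 82, 44, 85, 50, 10, 31, 34, 13]

Answer: [40, 20, 80, 19, 18, 80, 24, 87, 32, 66, 71, 40]
Key observation: The state at step 30, [19, 82, 44, 84, 82, 44, 85, 50, 10, 31, 34, 13], reappears at step 33: the system is in a cycle of period 3 from step 30 on.  Therefore the state at step 1708 equals the state at step 30 + ((1708 - 30) mod 3) = 31, which is [40, 20, 80, 19, 18, 80, 24, 87, 32, 66, 71, 40].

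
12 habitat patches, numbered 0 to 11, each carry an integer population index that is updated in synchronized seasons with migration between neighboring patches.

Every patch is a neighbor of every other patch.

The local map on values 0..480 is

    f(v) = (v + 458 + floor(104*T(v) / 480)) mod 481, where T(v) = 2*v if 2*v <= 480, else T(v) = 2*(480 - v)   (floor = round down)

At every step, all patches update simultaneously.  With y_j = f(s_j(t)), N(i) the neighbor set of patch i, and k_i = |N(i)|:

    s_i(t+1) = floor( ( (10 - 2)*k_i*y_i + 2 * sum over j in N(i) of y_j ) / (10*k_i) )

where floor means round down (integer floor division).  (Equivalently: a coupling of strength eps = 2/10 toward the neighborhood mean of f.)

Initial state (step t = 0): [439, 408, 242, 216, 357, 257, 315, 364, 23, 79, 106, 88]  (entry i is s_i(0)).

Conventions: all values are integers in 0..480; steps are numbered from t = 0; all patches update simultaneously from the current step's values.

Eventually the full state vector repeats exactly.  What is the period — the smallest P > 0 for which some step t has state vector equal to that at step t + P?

Simulating step by step:
t=0: [439, 408, 242, 216, 357, 257, 315, 364, 23, 79, 106, 88]
t=1: [397, 384, 310, 282, 361, 317, 343, 364, 66, 129, 159, 139]
t=2: [386, 380, 347, 335, 370, 350, 362, 372, 121, 192, 225, 203]
t=3: [389, 387, 372, 366, 382, 373, 379, 383, 191, 271, 308, 283]
t=4: [398, 397, 390, 388, 395, 391, 393, 395, 277, 345, 362, 351]
t=5: [406, 406, 403, 402, 405, 403, 404, 405, 353, 383, 391, 385]
t=6: [413, 413, 412, 411, 412, 412, 412, 412, 390, 403, 406, 404]
t=7: [418, 418, 417, 416, 417, 417, 417, 417, 408, 413, 415, 413]
t=8: [420, 420, 420, 420, 420, 420, 420, 420, 416, 419, 420, 419]
t=9: [422, 422, 422, 422, 422, 422, 422, 422, 420, 422, 422, 422]
t=10: [423, 423, 423, 423, 423, 423, 423, 423, 423, 423, 423, 423]
t=11: [424, 424, 424, 424, 424, 424, 424, 424, 424, 424, 424, 424]
t=12: [425, 425, 425, 425, 425, 425, 425, 425, 425, 425, 425, 425]
t=13: [425, 425, 425, 425, 425, 425, 425, 425, 425, 425, 425, 425]

Answer: 1
Key observation: The state at step 12, [425, 425, 425, 425, 425, 425, 425, 425, 425, 425, 425, 425], reappears at step 13 — and no state repeats earlier — so the cycle the system enters has period 1.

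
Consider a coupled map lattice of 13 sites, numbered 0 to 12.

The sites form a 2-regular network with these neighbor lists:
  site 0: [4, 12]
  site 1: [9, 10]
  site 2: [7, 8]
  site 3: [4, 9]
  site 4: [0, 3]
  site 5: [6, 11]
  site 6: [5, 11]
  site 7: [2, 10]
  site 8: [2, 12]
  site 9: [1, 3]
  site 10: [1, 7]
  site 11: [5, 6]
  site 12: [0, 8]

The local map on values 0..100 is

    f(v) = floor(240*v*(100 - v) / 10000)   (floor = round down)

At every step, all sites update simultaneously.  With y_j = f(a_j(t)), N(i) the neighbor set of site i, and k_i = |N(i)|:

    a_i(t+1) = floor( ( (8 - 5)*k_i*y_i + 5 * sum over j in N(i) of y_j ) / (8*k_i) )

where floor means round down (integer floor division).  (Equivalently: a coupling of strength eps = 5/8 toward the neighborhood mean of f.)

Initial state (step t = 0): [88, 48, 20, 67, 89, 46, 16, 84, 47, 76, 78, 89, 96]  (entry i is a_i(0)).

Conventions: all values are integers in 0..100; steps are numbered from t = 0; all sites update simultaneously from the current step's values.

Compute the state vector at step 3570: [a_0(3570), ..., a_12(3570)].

Simulating step by step:
t=0: [88, 48, 20, 67, 89, 46, 16, 84, 47, 76, 78, 89, 96]
t=1: [19, 48, 42, 40, 33, 39, 37, 36, 36, 51, 43, 37, 29]
t=2: [45, 58, 56, 56, 48, 55, 55, 56, 54, 58, 57, 55, 46]
t=3: [59, 58, 59, 58, 59, 59, 59, 58, 59, 58, 58, 59, 59]
t=4: [58, 58, 58, 58, 58, 58, 58, 58, 58, 58, 58, 58, 58]
t=5: [58, 58, 58, 58, 58, 58, 58, 58, 58, 58, 58, 58, 58]

Answer: [58, 58, 58, 58, 58, 58, 58, 58, 58, 58, 58, 58, 58]
Key observation: The state at step 4, [58, 58, 58, 58, 58, 58, 58, 58, 58, 58, 58, 58, 58], reappears at step 5: the system is in a cycle of period 1 from step 4 on.  Therefore the state at step 3570 equals the state at step 4 + ((3570 - 4) mod 1) = 4, which is [58, 58, 58, 58, 58, 58, 58, 58, 58, 58, 58, 58, 58].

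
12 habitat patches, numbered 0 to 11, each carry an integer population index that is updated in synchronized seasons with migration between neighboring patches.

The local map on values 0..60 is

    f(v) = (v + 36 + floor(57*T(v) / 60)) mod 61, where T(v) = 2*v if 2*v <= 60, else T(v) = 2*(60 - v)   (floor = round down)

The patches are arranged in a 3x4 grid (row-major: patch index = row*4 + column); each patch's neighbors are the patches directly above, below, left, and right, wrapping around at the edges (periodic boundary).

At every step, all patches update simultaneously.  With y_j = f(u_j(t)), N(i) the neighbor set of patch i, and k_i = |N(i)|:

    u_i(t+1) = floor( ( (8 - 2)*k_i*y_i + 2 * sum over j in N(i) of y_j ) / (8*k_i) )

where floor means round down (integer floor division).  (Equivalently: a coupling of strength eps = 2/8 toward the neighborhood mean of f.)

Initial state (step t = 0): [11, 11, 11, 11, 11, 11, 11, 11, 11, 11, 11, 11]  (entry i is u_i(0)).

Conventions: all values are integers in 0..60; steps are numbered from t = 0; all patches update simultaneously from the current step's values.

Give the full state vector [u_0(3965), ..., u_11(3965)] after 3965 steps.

Answer: [44, 44, 44, 44, 44, 44, 44, 44, 44, 44, 44, 44]
Key observation: The state at step 9, [44, 44, 44, 44, 44, 44, 44, 44, 44, 44, 44, 44], reappears at step 11: the system is in a cycle of period 2 from step 9 on.  Therefore the state at step 3965 equals the state at step 9 + ((3965 - 9) mod 2) = 9, which is [44, 44, 44, 44, 44, 44, 44, 44, 44, 44, 44, 44].

Derivation:
t=0: [11, 11, 11, 11, 11, 11, 11, 11, 11, 11, 11, 11]
t=1: [6, 6, 6, 6, 6, 6, 6, 6, 6, 6, 6, 6]
t=2: [53, 53, 53, 53, 53, 53, 53, 53, 53, 53, 53, 53]
t=3: [41, 41, 41, 41, 41, 41, 41, 41, 41, 41, 41, 41]
t=4: [52, 52, 52, 52, 52, 52, 52, 52, 52, 52, 52, 52]
t=5: [42, 42, 42, 42, 42, 42, 42, 42, 42, 42, 42, 42]
t=6: [51, 51, 51, 51, 51, 51, 51, 51, 51, 51, 51, 51]
t=7: [43, 43, 43, 43, 43, 43, 43, 43, 43, 43, 43, 43]
t=8: [50, 50, 50, 50, 50, 50, 50, 50, 50, 50, 50, 50]
t=9: [44, 44, 44, 44, 44, 44, 44, 44, 44, 44, 44, 44]
t=10: [49, 49, 49, 49, 49, 49, 49, 49, 49, 49, 49, 49]
t=11: [44, 44, 44, 44, 44, 44, 44, 44, 44, 44, 44, 44]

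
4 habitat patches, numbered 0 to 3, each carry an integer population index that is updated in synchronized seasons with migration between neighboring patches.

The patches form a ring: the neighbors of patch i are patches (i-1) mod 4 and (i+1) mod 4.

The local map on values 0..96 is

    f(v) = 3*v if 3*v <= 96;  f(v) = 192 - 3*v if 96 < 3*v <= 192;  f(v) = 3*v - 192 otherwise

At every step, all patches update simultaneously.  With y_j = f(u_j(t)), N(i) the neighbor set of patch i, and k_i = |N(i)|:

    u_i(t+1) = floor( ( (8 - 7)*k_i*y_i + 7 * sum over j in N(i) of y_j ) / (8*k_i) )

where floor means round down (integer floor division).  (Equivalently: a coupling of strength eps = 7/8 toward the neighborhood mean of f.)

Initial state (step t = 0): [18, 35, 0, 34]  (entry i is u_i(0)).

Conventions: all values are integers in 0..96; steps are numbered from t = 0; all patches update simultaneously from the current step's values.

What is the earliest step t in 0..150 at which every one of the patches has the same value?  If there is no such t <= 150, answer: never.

Answer: never
Key observation: The state at step 7 reappears at step 11 — the system is in a cycle of period 4 from step 7 on.  No step 0..11 is synchronized, and the cycle repeats forever, so no step up to 150 (or ever) has all patches equal.

Derivation:
t=0: [18, 35, 0, 34]  (not all equal)
t=1: [84, 34, 77, 34]  (not all equal)
t=2: [86, 54, 83, 54]  (not all equal)
t=3: [34, 57, 33, 57]  (not all equal)
t=4: [29, 82, 30, 82]  (not all equal)
t=5: [58, 84, 58, 84]  (not all equal)
t=6: [54, 23, 54, 23]  (not all equal)
t=7: [64, 34, 64, 34]  (not all equal)
t=8: [78, 11, 78, 11]  (not all equal)
t=9: [34, 40, 34, 40]  (not all equal)
t=10: [74, 87, 74, 87]  (not all equal)
t=11: [64, 34, 64, 34]  (not all equal)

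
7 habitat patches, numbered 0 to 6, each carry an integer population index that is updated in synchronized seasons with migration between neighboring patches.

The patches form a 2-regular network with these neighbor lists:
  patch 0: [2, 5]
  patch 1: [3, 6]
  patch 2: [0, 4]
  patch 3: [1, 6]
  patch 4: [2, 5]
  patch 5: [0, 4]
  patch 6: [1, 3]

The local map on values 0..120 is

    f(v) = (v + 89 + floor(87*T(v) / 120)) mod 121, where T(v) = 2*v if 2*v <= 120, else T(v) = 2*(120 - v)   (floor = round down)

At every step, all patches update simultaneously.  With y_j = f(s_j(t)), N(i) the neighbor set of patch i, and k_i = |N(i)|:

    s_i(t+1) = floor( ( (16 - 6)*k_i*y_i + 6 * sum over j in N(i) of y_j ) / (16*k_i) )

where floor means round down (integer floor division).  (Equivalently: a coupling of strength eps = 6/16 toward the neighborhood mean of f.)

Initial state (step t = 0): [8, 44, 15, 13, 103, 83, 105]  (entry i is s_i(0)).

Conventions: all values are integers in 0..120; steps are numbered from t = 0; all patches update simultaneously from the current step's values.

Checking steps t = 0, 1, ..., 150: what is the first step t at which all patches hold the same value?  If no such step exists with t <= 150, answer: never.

Simulating step by step:
t=0: [8, 44, 15, 13, 103, 83, 105]  (not all equal)
t=1: [87, 87, 40, 106, 79, 103, 95]  (not all equal)
t=2: [93, 99, 80, 96, 96, 98, 98]  (not all equal)
t=3: [100, 97, 103, 97, 99, 97, 97]  (not all equal)
t=4: [96, 98, 95, 98, 96, 97, 98]  (not all equal)
t=5: [98, 97, 98, 97, 98, 98, 97]  (not all equal)
t=6: [97, 98, 97, 98, 97, 97, 98]  (not all equal)
t=7: [98, 97, 98, 97, 98, 98, 97]  (not all equal)

Answer: never
Key observation: The state at step 5 reappears at step 7 — the system is in a cycle of period 2 from step 5 on.  No step 0..7 is synchronized, and the cycle repeats forever, so no step up to 150 (or ever) has all patches equal.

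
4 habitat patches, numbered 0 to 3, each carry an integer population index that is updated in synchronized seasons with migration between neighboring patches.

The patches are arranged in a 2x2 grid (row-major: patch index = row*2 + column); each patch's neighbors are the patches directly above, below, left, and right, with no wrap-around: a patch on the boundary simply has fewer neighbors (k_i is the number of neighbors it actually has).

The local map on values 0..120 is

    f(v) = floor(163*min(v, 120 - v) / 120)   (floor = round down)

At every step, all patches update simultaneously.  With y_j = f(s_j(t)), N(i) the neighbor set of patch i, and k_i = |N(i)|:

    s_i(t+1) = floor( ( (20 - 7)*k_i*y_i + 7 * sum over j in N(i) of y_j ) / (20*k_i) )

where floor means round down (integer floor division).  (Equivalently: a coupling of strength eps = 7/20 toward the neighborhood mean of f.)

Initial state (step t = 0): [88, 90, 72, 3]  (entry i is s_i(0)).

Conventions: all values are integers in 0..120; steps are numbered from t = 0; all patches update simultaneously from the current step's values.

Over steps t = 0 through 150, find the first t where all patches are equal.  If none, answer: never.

Simulating step by step:
t=0: [88, 90, 72, 3]  (not all equal)
t=1: [46, 34, 50, 20]  (not all equal)
t=2: [60, 45, 59, 37]  (not all equal)
t=3: [77, 62, 74, 57]  (not all equal)
t=4: [62, 74, 63, 74]  (not all equal)
t=5: [75, 64, 74, 64]  (not all equal)
t=6: [63, 73, 64, 73]  (not all equal)
t=7: [74, 65, 73, 65]  (not all equal)
t=8: [64, 71, 64, 72]  (not all equal)
t=9: [74, 67, 74, 67]  (not all equal)
t=10: [63, 69, 63, 69]  (not all equal)
t=11: [75, 70, 75, 70]  (not all equal)
t=12: [62, 65, 62, 65]  (not all equal)
t=13: [77, 74, 77, 74]  (not all equal)
t=14: [58, 61, 58, 61]  (not all equal)
t=15: [78, 79, 78, 79]  (not all equal)
t=16: [56, 55, 56, 55]  (not all equal)
t=17: [75, 74, 75, 74]  (not all equal)
t=18: [61, 61, 61, 61]  (all equal)

Answer: 18
Key observation: Synchronization is absorbing here: once all patches are equal they stay equal, and step 18 is the first all-equal step.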